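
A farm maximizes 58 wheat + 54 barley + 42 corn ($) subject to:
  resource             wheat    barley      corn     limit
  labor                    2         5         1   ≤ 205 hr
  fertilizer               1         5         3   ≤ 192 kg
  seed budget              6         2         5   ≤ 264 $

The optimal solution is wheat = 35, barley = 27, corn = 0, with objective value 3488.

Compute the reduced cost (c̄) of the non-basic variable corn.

-1

Binding: labor and seed budget. Non-binding: fertilizer (22 unused).
Since fertilizer is not tight, its dual is 0.
Dual feasibility on the basic columns requires 2·y_labor + 6·y_seed budget = 58, 5·y_labor + 2·y_seed budget = 54.
→ y_labor = 8 and y_seed budget = 7.
Reduced cost of corn: c₃ − yᵀa₃ = 42 − (8·1 + 7·5) = 42 − 43 = -1.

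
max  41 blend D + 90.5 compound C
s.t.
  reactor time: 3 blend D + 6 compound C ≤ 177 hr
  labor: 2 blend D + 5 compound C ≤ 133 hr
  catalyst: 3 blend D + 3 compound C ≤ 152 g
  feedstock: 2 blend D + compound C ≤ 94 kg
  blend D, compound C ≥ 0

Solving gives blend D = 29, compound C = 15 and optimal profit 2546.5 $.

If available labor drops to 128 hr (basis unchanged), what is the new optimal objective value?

At the optimum: reactor time uses 177 of 177 (binding); labor uses 133 of 133 (binding); catalyst uses 132 of 152 (slack = 20); feedstock uses 73 of 94 (slack = 21).
Since catalyst, feedstock are not tight, their duals are 0.
From A_Bᵀ y = c: 3·y_reactor time + 2·y_labor = 41; 6·y_reactor time + 5·y_labor = 90.5.
→ y_reactor time = 8 and y_labor = 8.5.
Δz = y_labor·Δb = 8.5 × (-5) = -42.5, so new z* = 2546.5 − 42.5 = 2504.

2504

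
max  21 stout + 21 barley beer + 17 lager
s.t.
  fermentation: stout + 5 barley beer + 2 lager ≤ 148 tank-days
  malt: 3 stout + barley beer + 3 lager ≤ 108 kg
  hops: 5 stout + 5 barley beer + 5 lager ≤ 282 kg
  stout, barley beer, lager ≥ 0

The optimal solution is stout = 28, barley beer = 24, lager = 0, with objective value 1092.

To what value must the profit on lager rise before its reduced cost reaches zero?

Binding: fermentation and malt. Non-binding: hops (22 unused).
By complementary slackness, y = 0 for the non-binding constraint.
The binding rows give the dual system: 1·y_fermentation + 3·y_malt = 21 and 5·y_fermentation + 1·y_malt = 21.
→ y_fermentation = 3 and y_malt = 6.
lager enters the basis when its profit ≥ yᵀa₃ = 3·2 + 6·3 = 24.

24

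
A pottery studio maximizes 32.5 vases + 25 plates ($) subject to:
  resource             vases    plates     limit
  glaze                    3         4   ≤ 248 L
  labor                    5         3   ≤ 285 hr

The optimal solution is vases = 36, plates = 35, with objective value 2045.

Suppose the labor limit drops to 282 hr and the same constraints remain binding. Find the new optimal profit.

2030

At the optimum: glaze uses 248 of 248 (binding); labor uses 285 of 285 (binding).
From A_Bᵀ y = c: 3·y_glaze + 5·y_labor = 32.5; 4·y_glaze + 3·y_labor = 25.
This yields shadow prices y_glaze = 2.5, y_labor = 5.
Δz = y_labor·Δb = 5 × (-3) = -15, so new z* = 2045 − 15 = 2030.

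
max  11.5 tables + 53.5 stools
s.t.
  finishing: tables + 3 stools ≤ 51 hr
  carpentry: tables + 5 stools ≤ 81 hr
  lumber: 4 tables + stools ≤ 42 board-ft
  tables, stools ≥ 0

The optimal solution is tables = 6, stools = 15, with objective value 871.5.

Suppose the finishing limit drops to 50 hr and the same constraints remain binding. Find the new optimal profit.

869.5

At the optimum: finishing uses 51 of 51 (binding); carpentry uses 81 of 81 (binding); lumber uses 39 of 42 (slack = 3).
Since lumber is not tight, its dual is 0.
Dual feasibility on the basic columns requires 1·y_finishing + 1·y_carpentry = 11.5, 3·y_finishing + 5·y_carpentry = 53.5.
→ y_finishing = 2 and y_carpentry = 9.5.
Δz = y_finishing·Δb = 2 × (-1) = -2, so new z* = 871.5 − 2 = 869.5.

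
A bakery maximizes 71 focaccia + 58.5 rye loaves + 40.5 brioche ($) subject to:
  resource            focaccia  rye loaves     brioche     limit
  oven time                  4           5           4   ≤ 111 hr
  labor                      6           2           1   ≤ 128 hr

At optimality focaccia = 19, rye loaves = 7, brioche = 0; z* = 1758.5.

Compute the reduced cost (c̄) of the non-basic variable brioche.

Both oven time and labor are binding at x*.
The binding rows give the dual system: 4·y_oven time + 6·y_labor = 71 and 5·y_oven time + 2·y_labor = 58.5.
→ y_oven time = 9.5 and y_labor = 5.5.
Reduced cost of brioche: c₃ − yᵀa₃ = 40.5 − (9.5·4 + 5.5·1) = 40.5 − 43.5 = -3.

-3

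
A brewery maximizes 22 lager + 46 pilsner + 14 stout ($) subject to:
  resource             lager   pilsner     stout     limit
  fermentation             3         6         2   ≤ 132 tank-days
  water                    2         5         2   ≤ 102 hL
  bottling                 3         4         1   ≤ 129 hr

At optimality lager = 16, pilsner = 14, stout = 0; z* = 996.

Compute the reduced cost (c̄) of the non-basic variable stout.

-2

Binding: fermentation and water. Non-binding: bottling (25 unused).
By complementary slackness, y = 0 for the non-binding constraint.
Dual feasibility on the basic columns requires 3·y_fermentation + 2·y_water = 22, 6·y_fermentation + 5·y_water = 46.
→ y_fermentation = 6 and y_water = 2.
Reduced cost of stout: c₃ − yᵀa₃ = 14 − (6·2 + 2·2) = 14 − 16 = -2.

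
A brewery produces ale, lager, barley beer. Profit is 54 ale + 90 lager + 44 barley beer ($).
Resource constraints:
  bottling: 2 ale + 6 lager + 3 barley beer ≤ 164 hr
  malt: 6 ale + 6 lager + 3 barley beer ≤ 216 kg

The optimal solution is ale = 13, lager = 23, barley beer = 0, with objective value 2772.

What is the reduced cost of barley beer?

-1

Check each constraint at x*: bottling 164/164 (tight); malt 216/216 (tight).
From A_Bᵀ y = c: 2·y_bottling + 6·y_malt = 54; 6·y_bottling + 6·y_malt = 90.
Solving: y_bottling = 9, y_malt = 6.
Reduced cost of barley beer: c₃ − yᵀa₃ = 44 − (9·3 + 6·3) = 44 − 45 = -1.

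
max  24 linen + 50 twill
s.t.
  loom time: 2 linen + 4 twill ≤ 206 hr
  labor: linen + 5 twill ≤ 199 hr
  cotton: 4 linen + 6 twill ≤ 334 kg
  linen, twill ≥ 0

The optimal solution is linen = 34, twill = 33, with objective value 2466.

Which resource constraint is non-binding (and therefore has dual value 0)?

loom time: 200/206 (slack 6)
labor: 199/199 (binding)
cotton: 334/334 (binding)
By complementary slackness, a constraint with positive slack has shadow price 0 → loom time.

loom time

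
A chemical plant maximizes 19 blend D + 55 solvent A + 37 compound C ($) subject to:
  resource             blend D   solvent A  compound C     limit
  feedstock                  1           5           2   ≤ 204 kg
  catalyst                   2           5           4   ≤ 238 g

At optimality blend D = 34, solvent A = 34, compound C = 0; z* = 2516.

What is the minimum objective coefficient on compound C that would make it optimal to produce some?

Both feedstock and catalyst are binding at x*.
Dual feasibility on the basic columns requires 1·y_feedstock + 2·y_catalyst = 19, 5·y_feedstock + 5·y_catalyst = 55.
Solving: y_feedstock = 3, y_catalyst = 8.
compound C enters the basis when its profit ≥ yᵀa₃ = 3·2 + 8·4 = 38.

38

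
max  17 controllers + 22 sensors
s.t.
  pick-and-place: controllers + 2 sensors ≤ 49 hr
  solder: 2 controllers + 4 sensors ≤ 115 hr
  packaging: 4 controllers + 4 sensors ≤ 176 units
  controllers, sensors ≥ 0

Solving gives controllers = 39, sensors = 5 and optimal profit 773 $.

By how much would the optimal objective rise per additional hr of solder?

0

Binding: pick-and-place and packaging. Non-binding: solder (17 unused).
Since solder is not tight, its dual is 0.
The binding rows give the dual system: 1·y_pick-and-place + 4·y_packaging = 17 and 2·y_pick-and-place + 4·y_packaging = 22.
This yields shadow prices y_pick-and-place = 5, y_packaging = 3.
Shadow price of solder = 0.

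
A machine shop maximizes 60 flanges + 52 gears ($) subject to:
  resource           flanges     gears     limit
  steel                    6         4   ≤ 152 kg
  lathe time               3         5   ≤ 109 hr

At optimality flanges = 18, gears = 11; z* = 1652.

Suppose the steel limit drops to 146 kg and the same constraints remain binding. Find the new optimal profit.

Both steel and lathe time are binding at x*.
Dual feasibility on the basic columns requires 6·y_steel + 3·y_lathe time = 60, 4·y_steel + 5·y_lathe time = 52.
Solving: y_steel = 8, y_lathe time = 4.
Δz = y_steel·Δb = 8 × (-6) = -48, so new z* = 1652 − 48 = 1604.

1604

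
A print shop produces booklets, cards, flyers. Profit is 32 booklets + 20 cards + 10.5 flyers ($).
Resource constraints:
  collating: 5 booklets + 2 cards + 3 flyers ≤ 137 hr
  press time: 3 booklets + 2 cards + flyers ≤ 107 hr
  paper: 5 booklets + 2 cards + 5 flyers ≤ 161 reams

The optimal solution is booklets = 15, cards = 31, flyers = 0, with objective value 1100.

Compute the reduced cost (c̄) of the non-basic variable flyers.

-1.5

Binding: collating and press time. Non-binding: paper (24 unused).
Slack constraints have shadow price 0 (complementary slackness).
From A_Bᵀ y = c: 5·y_collating + 3·y_press time = 32; 2·y_collating + 2·y_press time = 20.
→ y_collating = 1 and y_press time = 9.
Reduced cost of flyers: c₃ − yᵀa₃ = 10.5 − (1·3 + 9·1) = 10.5 − 12 = -1.5.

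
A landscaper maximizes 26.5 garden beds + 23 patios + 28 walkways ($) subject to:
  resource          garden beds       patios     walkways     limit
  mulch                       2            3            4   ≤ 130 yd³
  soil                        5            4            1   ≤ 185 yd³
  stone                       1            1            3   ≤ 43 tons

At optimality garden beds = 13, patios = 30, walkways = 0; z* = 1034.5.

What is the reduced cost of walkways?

At the optimum: mulch uses 116 of 130 (slack = 14); soil uses 185 of 185 (binding); stone uses 43 of 43 (binding).
Slack constraints have shadow price 0 (complementary slackness).
From A_Bᵀ y = c: 5·y_soil + 1·y_stone = 26.5; 4·y_soil + 1·y_stone = 23.
Solving: y_soil = 3.5, y_stone = 9.
Reduced cost of walkways: c₃ − yᵀa₃ = 28 − (3.5·1 + 9·3) = 28 − 30.5 = -2.5.

-2.5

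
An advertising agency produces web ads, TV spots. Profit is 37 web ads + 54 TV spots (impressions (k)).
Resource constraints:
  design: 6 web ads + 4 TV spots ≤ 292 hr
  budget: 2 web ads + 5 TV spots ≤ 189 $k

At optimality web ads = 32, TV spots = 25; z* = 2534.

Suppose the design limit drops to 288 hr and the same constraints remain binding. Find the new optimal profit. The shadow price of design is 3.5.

Δb = -4, so new z* = 2534 + (3.5)·(-4) = 2534 − 14 = 2520.

2520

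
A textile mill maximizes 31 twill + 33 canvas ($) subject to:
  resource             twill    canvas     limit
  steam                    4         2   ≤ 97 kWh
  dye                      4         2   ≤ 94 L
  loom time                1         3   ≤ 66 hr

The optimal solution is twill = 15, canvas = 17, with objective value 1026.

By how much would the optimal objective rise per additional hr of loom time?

Check each constraint at x*: steam 94/97 (slack 3); dye 94/94 (tight); loom time 66/66 (tight).
By complementary slackness, y = 0 for the non-binding constraint.
Dual feasibility on the basic columns requires 4·y_dye + 1·y_loom time = 31, 2·y_dye + 3·y_loom time = 33.
→ y_dye = 6 and y_loom time = 7.
Shadow price of loom time = 7.

7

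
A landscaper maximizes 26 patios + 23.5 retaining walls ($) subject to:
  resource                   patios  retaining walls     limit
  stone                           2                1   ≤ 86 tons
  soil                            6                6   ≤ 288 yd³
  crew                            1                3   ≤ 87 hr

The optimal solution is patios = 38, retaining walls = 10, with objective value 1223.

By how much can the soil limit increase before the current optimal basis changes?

22.8

Binding constraints: stone, soil. The basis is B = [[2,1],[6,6]] with det 6.
Per unit increase in soil, x* moves by d = (-0.1667, 0.3333).
The basis stays optimal until crew becomes binding; allowable increase = 22.8 yd³.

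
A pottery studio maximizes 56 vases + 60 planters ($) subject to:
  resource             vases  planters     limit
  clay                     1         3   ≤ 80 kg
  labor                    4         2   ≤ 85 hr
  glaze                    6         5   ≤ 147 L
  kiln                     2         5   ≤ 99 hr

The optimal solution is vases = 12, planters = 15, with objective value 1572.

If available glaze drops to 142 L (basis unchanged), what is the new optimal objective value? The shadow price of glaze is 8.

Δb = -5, so new z* = 1572 + (8)·(-5) = 1572 − 40 = 1532.

1532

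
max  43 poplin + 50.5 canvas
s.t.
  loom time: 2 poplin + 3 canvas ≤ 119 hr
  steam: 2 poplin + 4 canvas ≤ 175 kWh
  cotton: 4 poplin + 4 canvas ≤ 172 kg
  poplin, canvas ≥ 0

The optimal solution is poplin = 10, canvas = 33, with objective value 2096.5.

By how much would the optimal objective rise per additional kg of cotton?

7

Check each constraint at x*: loom time 119/119 (tight); steam 152/175 (slack 23); cotton 172/172 (tight).
Since steam is not tight, its dual is 0.
From A_Bᵀ y = c: 2·y_loom time + 4·y_cotton = 43; 3·y_loom time + 4·y_cotton = 50.5.
This yields shadow prices y_loom time = 7.5, y_cotton = 7.
Shadow price of cotton = 7.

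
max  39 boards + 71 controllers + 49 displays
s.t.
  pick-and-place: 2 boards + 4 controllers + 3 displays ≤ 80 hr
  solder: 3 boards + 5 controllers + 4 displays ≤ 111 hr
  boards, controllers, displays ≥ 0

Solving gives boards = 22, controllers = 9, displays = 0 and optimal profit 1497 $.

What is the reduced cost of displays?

-6

Both pick-and-place and solder are binding at x*.
From A_Bᵀ y = c: 2·y_pick-and-place + 3·y_solder = 39; 4·y_pick-and-place + 5·y_solder = 71.
Solving: y_pick-and-place = 9, y_solder = 7.
Reduced cost of displays: c₃ − yᵀa₃ = 49 − (9·3 + 7·4) = 49 − 55 = -6.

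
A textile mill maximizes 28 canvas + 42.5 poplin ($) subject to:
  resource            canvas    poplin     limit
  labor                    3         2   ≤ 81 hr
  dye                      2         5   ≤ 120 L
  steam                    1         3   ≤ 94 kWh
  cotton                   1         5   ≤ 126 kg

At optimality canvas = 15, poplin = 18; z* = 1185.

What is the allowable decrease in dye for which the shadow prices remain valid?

66

Binding constraints: labor, dye. The basis is B = [[3,2],[2,5]] with det 11.
Per unit decrease in dye, x* moves by d = (0.1818, -0.2727).
The basis stays optimal until poplin reaches 0; allowable decrease = 66 L.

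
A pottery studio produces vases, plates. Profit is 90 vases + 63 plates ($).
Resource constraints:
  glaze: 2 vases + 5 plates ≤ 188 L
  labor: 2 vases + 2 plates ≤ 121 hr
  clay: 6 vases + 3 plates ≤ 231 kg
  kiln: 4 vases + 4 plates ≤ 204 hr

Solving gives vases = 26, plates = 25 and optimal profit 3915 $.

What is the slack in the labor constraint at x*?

labor used = 2·26 + 2·25 = 102; slack = 121 − 102 = 19.

19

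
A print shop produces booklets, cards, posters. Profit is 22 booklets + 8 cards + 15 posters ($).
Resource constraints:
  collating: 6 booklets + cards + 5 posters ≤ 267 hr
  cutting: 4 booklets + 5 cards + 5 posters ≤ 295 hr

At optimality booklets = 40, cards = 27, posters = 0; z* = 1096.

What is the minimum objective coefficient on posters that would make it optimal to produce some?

20

Check each constraint at x*: collating 267/267 (tight); cutting 295/295 (tight).
Dual feasibility on the basic columns requires 6·y_collating + 4·y_cutting = 22, 1·y_collating + 5·y_cutting = 8.
Solving: y_collating = 3, y_cutting = 1.
posters enters the basis when its profit ≥ yᵀa₃ = 3·5 + 1·5 = 20.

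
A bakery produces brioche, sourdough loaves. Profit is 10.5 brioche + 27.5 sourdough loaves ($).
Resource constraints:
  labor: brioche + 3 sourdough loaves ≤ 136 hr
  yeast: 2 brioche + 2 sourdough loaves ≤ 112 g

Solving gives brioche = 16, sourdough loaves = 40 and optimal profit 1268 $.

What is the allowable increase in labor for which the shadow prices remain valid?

Binding constraints: labor, yeast. The basis is B = [[1,3],[2,2]] with det -4.
Per unit increase in labor, x* moves by d = (-0.5, 0.5).
The basis stays optimal until brioche reaches 0; allowable increase = 32 hr.

32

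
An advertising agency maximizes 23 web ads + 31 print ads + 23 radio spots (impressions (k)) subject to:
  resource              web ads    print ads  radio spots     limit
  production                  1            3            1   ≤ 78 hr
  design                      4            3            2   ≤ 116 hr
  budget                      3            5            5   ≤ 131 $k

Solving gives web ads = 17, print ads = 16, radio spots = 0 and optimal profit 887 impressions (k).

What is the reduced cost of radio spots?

-6

Binding: design and budget. Non-binding: production (13 unused).
Since production is not tight, its dual is 0.
Dual feasibility on the basic columns requires 4·y_design + 3·y_budget = 23, 3·y_design + 5·y_budget = 31.
Solving: y_design = 2, y_budget = 5.
Reduced cost of radio spots: c₃ − yᵀa₃ = 23 − (2·2 + 5·5) = 23 − 29 = -6.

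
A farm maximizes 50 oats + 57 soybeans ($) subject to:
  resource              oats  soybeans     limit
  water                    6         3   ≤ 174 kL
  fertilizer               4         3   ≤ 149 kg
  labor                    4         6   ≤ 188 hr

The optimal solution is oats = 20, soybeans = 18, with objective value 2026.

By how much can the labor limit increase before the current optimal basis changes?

60

Binding constraints: water, labor. The basis is B = [[6,3],[4,6]] with det 24.
Per unit increase in labor, x* moves by d = (-0.125, 0.25).
The basis stays optimal until fertilizer becomes binding; allowable increase = 60 hr.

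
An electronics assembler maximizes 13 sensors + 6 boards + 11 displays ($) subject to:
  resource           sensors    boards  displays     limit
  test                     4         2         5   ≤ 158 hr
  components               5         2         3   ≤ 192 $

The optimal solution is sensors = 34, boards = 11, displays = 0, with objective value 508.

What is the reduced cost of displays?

-2

Both test and components are binding at x*.
Dual feasibility on the basic columns requires 4·y_test + 5·y_components = 13, 2·y_test + 2·y_components = 6.
→ y_test = 2 and y_components = 1.
Reduced cost of displays: c₃ − yᵀa₃ = 11 − (2·5 + 1·3) = 11 − 13 = -2.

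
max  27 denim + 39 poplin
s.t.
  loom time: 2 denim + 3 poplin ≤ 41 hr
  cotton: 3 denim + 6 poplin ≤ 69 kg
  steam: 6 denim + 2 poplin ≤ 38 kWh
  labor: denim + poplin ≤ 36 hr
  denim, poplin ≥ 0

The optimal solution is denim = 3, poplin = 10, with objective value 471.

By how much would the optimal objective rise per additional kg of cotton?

Binding: cotton and steam. Non-binding: loom time (5 unused), labor (23 unused).
Since loom time, labor are not tight, their duals are 0.
Dual feasibility on the basic columns requires 3·y_cotton + 6·y_steam = 27, 6·y_cotton + 2·y_steam = 39.
Solving: y_cotton = 6, y_steam = 1.5.
Shadow price of cotton = 6.

6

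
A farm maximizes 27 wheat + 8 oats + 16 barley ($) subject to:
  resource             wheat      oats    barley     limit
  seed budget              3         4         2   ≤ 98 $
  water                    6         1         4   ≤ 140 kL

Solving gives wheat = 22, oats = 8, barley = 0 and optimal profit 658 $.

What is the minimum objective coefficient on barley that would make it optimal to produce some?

Check each constraint at x*: seed budget 98/98 (tight); water 140/140 (tight).
Dual feasibility on the basic columns requires 3·y_seed budget + 6·y_water = 27, 4·y_seed budget + 1·y_water = 8.
This yields shadow prices y_seed budget = 1, y_water = 4.
barley enters the basis when its profit ≥ yᵀa₃ = 1·2 + 4·4 = 18.

18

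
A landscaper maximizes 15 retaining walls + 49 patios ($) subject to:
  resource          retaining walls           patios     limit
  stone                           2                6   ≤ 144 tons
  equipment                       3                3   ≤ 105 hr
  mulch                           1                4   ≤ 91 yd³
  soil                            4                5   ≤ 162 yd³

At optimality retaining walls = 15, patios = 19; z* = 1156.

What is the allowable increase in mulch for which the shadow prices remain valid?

5

Binding constraints: stone, mulch. The basis is B = [[2,6],[1,4]] with det 2.
Per unit increase in mulch, x* moves by d = (-3, 1).
The basis stays optimal until retaining walls reaches 0; allowable increase = 5 yd³.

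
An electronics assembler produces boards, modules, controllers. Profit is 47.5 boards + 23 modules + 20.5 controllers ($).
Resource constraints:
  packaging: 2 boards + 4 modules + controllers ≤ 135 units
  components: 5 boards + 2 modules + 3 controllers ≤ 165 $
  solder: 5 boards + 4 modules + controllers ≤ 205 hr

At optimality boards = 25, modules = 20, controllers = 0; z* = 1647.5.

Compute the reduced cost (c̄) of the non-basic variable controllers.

At the optimum: packaging uses 130 of 135 (slack = 5); components uses 165 of 165 (binding); solder uses 205 of 205 (binding).
By complementary slackness, y = 0 for the non-binding constraint.
The binding rows give the dual system: 5·y_components + 5·y_solder = 47.5 and 2·y_components + 4·y_solder = 23.
→ y_components = 7.5 and y_solder = 2.
Reduced cost of controllers: c₃ − yᵀa₃ = 20.5 − (7.5·3 + 2·1) = 20.5 − 24.5 = -4.

-4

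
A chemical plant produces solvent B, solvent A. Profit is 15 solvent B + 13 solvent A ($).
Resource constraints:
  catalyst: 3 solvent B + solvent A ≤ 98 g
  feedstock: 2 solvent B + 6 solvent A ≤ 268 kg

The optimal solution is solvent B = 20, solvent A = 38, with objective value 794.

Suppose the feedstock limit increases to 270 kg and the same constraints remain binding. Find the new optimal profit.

797

Both catalyst and feedstock are binding at x*.
From A_Bᵀ y = c: 3·y_catalyst + 2·y_feedstock = 15; 1·y_catalyst + 6·y_feedstock = 13.
→ y_catalyst = 4 and y_feedstock = 1.5.
Δz = y_feedstock·Δb = 1.5 × (2) = 3, so new z* = 794 + 3 = 797.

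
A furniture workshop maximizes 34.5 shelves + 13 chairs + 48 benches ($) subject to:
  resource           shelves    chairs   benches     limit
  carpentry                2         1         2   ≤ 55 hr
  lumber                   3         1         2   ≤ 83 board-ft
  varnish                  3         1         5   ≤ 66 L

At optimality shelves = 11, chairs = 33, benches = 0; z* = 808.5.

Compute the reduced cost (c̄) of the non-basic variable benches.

Binding: carpentry and varnish. Non-binding: lumber (17 unused).
By complementary slackness, y = 0 for the non-binding constraint.
The binding rows give the dual system: 2·y_carpentry + 3·y_varnish = 34.5 and 1·y_carpentry + 1·y_varnish = 13.
This yields shadow prices y_carpentry = 4.5, y_varnish = 8.5.
Reduced cost of benches: c₃ − yᵀa₃ = 48 − (4.5·2 + 8.5·5) = 48 − 51.5 = -3.5.

-3.5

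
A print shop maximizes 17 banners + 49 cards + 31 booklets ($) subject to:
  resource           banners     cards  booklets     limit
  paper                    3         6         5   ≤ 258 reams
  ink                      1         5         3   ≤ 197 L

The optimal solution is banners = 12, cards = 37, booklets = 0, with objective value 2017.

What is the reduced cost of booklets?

-4

Check each constraint at x*: paper 258/258 (tight); ink 197/197 (tight).
The binding rows give the dual system: 3·y_paper + 1·y_ink = 17 and 6·y_paper + 5·y_ink = 49.
This yields shadow prices y_paper = 4, y_ink = 5.
Reduced cost of booklets: c₃ − yᵀa₃ = 31 − (4·5 + 5·3) = 31 − 35 = -4.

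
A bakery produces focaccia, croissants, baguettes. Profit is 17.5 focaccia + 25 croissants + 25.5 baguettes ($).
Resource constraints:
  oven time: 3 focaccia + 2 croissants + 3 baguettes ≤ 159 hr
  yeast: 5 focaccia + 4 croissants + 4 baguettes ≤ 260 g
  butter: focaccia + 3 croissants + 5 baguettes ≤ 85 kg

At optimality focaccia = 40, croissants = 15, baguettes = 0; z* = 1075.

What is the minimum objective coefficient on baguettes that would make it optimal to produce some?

Binding: yeast and butter. Non-binding: oven time (9 unused).
Since oven time is not tight, its dual is 0.
Dual feasibility on the basic columns requires 5·y_yeast + 1·y_butter = 17.5, 4·y_yeast + 3·y_butter = 25.
→ y_yeast = 2.5 and y_butter = 5.
baguettes enters the basis when its profit ≥ yᵀa₃ = 2.5·4 + 5·5 = 35.

35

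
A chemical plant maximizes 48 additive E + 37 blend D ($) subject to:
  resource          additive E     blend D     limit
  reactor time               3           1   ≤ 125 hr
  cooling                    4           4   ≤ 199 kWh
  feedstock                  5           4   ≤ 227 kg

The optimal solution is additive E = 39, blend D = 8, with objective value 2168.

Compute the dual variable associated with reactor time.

1

Check each constraint at x*: reactor time 125/125 (tight); cooling 188/199 (slack 11); feedstock 227/227 (tight).
Since cooling is not tight, its dual is 0.
Dual feasibility on the basic columns requires 3·y_reactor time + 5·y_feedstock = 48, 1·y_reactor time + 4·y_feedstock = 37.
→ y_reactor time = 1 and y_feedstock = 9.
Shadow price of reactor time = 1.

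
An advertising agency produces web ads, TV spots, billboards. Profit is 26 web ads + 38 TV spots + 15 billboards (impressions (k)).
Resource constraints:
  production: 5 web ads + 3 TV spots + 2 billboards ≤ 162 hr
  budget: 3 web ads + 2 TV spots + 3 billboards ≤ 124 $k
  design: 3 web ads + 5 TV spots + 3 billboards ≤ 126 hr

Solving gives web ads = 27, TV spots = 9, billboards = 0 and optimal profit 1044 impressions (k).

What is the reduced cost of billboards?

-8

Binding: production and design. Non-binding: budget (25 unused).
By complementary slackness, y = 0 for the non-binding constraint.
Dual feasibility on the basic columns requires 5·y_production + 3·y_design = 26, 3·y_production + 5·y_design = 38.
→ y_production = 1 and y_design = 7.
Reduced cost of billboards: c₃ − yᵀa₃ = 15 − (1·2 + 7·3) = 15 − 23 = -8.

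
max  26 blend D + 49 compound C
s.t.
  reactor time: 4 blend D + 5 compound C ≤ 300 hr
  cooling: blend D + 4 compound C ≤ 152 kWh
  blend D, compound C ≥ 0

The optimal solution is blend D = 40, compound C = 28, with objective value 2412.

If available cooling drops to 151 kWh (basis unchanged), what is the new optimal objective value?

Both reactor time and cooling are binding at x*.
Dual feasibility on the basic columns requires 4·y_reactor time + 1·y_cooling = 26, 5·y_reactor time + 4·y_cooling = 49.
→ y_reactor time = 5 and y_cooling = 6.
Δz = y_cooling·Δb = 6 × (-1) = -6, so new z* = 2412 − 6 = 2406.

2406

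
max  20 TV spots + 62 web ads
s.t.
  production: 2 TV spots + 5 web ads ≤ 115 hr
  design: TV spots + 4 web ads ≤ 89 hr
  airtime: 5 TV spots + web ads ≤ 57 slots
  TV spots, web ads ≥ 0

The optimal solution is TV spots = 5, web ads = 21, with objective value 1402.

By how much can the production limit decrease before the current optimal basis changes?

3.75

Binding constraints: production, design. The basis is B = [[2,5],[1,4]] with det 3.
Per unit decrease in production, x* moves by d = (-1.3333, 0.3333).
The basis stays optimal until TV spots reaches 0; allowable decrease = 3.75 hr.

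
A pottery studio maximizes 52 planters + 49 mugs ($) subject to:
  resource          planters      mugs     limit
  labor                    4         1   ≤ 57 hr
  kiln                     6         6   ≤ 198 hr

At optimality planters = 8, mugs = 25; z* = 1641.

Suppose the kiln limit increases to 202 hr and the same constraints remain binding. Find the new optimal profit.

Check each constraint at x*: labor 57/57 (tight); kiln 198/198 (tight).
The binding rows give the dual system: 4·y_labor + 6·y_kiln = 52 and 1·y_labor + 6·y_kiln = 49.
This yields shadow prices y_labor = 1, y_kiln = 8.
Δz = y_kiln·Δb = 8 × (4) = 32, so new z* = 1641 + 32 = 1673.

1673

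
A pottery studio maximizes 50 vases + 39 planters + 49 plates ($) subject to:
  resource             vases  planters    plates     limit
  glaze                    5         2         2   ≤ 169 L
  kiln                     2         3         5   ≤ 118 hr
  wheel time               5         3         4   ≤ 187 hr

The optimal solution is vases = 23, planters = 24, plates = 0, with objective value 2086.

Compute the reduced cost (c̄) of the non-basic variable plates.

Binding: kiln and wheel time. Non-binding: glaze (6 unused).
By complementary slackness, y = 0 for the non-binding constraint.
Dual feasibility on the basic columns requires 2·y_kiln + 5·y_wheel time = 50, 3·y_kiln + 3·y_wheel time = 39.
→ y_kiln = 5 and y_wheel time = 8.
Reduced cost of plates: c₃ − yᵀa₃ = 49 − (5·5 + 8·4) = 49 − 57 = -8.

-8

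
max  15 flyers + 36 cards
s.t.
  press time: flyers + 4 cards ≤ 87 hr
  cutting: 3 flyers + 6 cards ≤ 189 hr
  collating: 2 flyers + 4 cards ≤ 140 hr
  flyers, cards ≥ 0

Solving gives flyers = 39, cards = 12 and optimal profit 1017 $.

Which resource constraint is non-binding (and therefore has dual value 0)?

press time: 87/87 (binding)
cutting: 189/189 (binding)
collating: 126/140 (slack 14)
By complementary slackness, a constraint with positive slack has shadow price 0 → collating.

collating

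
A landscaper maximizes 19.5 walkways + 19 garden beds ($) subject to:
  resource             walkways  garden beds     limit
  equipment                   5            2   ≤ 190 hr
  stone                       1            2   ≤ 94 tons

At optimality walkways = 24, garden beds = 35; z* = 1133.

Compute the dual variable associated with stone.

7

Check each constraint at x*: equipment 190/190 (tight); stone 94/94 (tight).
The binding rows give the dual system: 5·y_equipment + 1·y_stone = 19.5 and 2·y_equipment + 2·y_stone = 19.
Solving: y_equipment = 2.5, y_stone = 7.
Shadow price of stone = 7.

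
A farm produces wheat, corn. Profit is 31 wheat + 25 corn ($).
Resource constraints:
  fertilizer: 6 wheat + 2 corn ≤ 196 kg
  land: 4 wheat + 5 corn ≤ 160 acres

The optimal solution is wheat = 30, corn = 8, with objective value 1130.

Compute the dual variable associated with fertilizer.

2.5

At the optimum: fertilizer uses 196 of 196 (binding); land uses 160 of 160 (binding).
From A_Bᵀ y = c: 6·y_fertilizer + 4·y_land = 31; 2·y_fertilizer + 5·y_land = 25.
→ y_fertilizer = 2.5 and y_land = 4.
Shadow price of fertilizer = 2.5.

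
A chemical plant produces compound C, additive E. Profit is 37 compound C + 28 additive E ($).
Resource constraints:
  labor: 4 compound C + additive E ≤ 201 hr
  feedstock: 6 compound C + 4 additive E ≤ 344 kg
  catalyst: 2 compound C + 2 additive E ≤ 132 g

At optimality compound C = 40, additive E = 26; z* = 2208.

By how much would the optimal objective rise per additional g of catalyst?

5

Check each constraint at x*: labor 186/201 (slack 15); feedstock 344/344 (tight); catalyst 132/132 (tight).
Slack constraints have shadow price 0 (complementary slackness).
Dual feasibility on the basic columns requires 6·y_feedstock + 2·y_catalyst = 37, 4·y_feedstock + 2·y_catalyst = 28.
Solving: y_feedstock = 4.5, y_catalyst = 5.
Shadow price of catalyst = 5.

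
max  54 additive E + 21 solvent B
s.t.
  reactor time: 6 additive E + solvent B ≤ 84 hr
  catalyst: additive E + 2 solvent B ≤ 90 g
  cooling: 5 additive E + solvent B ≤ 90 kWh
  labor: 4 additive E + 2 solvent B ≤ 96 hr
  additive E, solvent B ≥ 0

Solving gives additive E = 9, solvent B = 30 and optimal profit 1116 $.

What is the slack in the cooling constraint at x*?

15

cooling used = 5·9 + 1·30 = 75; slack = 90 − 75 = 15.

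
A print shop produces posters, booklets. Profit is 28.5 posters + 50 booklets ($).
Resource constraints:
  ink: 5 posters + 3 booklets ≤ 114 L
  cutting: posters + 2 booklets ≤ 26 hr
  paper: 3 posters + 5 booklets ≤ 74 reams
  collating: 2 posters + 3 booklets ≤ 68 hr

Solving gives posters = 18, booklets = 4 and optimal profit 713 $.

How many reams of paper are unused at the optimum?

paper used = 3·18 + 5·4 = 74; slack = 74 − 74 = 0.

0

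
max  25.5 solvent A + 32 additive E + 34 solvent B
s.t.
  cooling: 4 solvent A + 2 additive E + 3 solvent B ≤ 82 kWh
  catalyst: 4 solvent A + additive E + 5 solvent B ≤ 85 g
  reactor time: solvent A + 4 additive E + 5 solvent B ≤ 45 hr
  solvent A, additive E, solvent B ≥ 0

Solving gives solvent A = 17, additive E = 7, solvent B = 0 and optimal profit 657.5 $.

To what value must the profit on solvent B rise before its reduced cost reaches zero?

42.5

Check each constraint at x*: cooling 82/82 (tight); catalyst 75/85 (slack 10); reactor time 45/45 (tight).
By complementary slackness, y = 0 for the non-binding constraint.
From A_Bᵀ y = c: 4·y_cooling + 1·y_reactor time = 25.5; 2·y_cooling + 4·y_reactor time = 32.
Solving: y_cooling = 5, y_reactor time = 5.5.
solvent B enters the basis when its profit ≥ yᵀa₃ = 5·3 + 5.5·5 = 42.5.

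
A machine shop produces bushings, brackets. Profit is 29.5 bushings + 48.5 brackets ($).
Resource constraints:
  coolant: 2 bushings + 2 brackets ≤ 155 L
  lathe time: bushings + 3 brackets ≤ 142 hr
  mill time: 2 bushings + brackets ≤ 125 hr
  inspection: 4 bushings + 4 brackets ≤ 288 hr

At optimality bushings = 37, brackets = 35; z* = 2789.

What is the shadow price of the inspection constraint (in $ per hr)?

5

Binding: lathe time and inspection. Non-binding: coolant (11 unused), mill time (16 unused).
By complementary slackness, y = 0 for the non-binding constraints.
The binding rows give the dual system: 1·y_lathe time + 4·y_inspection = 29.5 and 3·y_lathe time + 4·y_inspection = 48.5.
→ y_lathe time = 9.5 and y_inspection = 5.
Shadow price of inspection = 5.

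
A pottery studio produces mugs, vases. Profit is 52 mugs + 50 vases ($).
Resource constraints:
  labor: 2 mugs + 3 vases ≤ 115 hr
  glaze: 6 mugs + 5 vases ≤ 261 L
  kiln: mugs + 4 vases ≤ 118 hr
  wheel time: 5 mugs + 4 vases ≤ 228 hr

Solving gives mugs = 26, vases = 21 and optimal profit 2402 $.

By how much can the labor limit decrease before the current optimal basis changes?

Binding constraints: labor, glaze. The basis is B = [[2,3],[6,5]] with det -8.
Per unit decrease in labor, x* moves by d = (0.625, -0.75).
The basis stays optimal until vases reaches 0; allowable decrease = 28 hr.

28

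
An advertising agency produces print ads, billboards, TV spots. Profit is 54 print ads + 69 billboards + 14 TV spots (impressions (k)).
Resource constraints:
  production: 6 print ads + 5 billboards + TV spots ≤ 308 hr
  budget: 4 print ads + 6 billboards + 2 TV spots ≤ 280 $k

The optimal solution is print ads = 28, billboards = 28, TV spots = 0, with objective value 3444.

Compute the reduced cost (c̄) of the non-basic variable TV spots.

At the optimum: production uses 308 of 308 (binding); budget uses 280 of 280 (binding).
The binding rows give the dual system: 6·y_production + 4·y_budget = 54 and 5·y_production + 6·y_budget = 69.
This yields shadow prices y_production = 3, y_budget = 9.
Reduced cost of TV spots: c₃ − yᵀa₃ = 14 − (3·1 + 9·2) = 14 − 21 = -7.

-7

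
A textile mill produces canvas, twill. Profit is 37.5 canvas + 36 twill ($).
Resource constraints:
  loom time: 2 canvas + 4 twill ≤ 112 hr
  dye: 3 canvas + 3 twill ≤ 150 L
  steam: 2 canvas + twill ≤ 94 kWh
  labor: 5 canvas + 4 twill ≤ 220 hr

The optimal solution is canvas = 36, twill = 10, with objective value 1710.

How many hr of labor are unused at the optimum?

labor used = 5·36 + 4·10 = 220; slack = 220 − 220 = 0.

0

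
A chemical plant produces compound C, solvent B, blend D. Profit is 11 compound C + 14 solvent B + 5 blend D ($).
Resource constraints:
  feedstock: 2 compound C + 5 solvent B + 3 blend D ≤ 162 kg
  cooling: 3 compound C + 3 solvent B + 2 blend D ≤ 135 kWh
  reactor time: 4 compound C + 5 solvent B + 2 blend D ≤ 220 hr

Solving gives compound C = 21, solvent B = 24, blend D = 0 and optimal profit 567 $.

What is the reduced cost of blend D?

Binding: feedstock and cooling. Non-binding: reactor time (16 unused).
Since reactor time is not tight, its dual is 0.
The binding rows give the dual system: 2·y_feedstock + 3·y_cooling = 11 and 5·y_feedstock + 3·y_cooling = 14.
→ y_feedstock = 1 and y_cooling = 3.
Reduced cost of blend D: c₃ − yᵀa₃ = 5 − (1·3 + 3·2) = 5 − 9 = -4.

-4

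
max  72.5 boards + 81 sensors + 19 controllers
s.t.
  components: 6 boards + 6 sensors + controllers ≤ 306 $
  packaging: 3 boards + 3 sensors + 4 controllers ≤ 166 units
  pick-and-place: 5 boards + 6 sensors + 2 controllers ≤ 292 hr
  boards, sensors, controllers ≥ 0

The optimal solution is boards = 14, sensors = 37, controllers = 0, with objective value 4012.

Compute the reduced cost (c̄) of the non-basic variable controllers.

-3

Check each constraint at x*: components 306/306 (tight); packaging 153/166 (slack 13); pick-and-place 292/292 (tight).
Slack constraints have shadow price 0 (complementary slackness).
Dual feasibility on the basic columns requires 6·y_components + 5·y_pick-and-place = 72.5, 6·y_components + 6·y_pick-and-place = 81.
Solving: y_components = 5, y_pick-and-place = 8.5.
Reduced cost of controllers: c₃ − yᵀa₃ = 19 − (5·1 + 8.5·2) = 19 − 22 = -3.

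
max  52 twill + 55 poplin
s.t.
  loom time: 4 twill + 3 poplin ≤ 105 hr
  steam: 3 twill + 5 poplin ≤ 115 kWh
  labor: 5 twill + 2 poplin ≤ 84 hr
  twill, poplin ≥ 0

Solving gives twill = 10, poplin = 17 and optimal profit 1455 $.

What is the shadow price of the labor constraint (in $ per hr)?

5

Check each constraint at x*: loom time 91/105 (slack 14); steam 115/115 (tight); labor 84/84 (tight).
Since loom time is not tight, its dual is 0.
From A_Bᵀ y = c: 3·y_steam + 5·y_labor = 52; 5·y_steam + 2·y_labor = 55.
→ y_steam = 9 and y_labor = 5.
Shadow price of labor = 5.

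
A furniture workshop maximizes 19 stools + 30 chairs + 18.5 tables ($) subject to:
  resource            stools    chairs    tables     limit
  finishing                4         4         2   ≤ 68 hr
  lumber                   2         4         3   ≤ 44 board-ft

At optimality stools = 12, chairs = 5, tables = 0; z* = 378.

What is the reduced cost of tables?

At the optimum: finishing uses 68 of 68 (binding); lumber uses 44 of 44 (binding).
The binding rows give the dual system: 4·y_finishing + 2·y_lumber = 19 and 4·y_finishing + 4·y_lumber = 30.
Solving: y_finishing = 2, y_lumber = 5.5.
Reduced cost of tables: c₃ − yᵀa₃ = 18.5 − (2·2 + 5.5·3) = 18.5 − 20.5 = -2.

-2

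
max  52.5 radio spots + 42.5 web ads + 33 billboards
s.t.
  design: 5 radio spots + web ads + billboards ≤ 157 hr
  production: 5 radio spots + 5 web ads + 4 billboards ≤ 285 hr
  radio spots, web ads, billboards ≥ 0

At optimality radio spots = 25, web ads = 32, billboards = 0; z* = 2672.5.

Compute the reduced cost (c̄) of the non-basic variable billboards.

Check each constraint at x*: design 157/157 (tight); production 285/285 (tight).
From A_Bᵀ y = c: 5·y_design + 5·y_production = 52.5; 1·y_design + 5·y_production = 42.5.
→ y_design = 2.5 and y_production = 8.
Reduced cost of billboards: c₃ − yᵀa₃ = 33 − (2.5·1 + 8·4) = 33 − 34.5 = -1.5.

-1.5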